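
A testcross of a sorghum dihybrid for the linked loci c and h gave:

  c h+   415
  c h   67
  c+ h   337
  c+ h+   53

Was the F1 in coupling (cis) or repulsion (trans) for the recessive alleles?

trans

The two most frequent classes are c+ h (337) and c h+ (415); these are the parental (non-recombinant) types.
So the F1 carried c+ h on one chromosome and c h+ on the other — the recessive alleles are on opposite chromosomes (trans / repulsion).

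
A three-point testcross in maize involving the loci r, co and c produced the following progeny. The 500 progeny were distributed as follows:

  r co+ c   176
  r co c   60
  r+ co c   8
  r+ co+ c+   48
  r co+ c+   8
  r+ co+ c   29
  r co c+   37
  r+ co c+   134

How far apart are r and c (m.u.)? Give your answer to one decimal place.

16.4 m.u.

The two most frequent reciprocal classes, r+ co c+ and r co+ c, are the parental types, so the F1 was r+ co c+ / r co+ c.
The two rarest classes, r+ co c and r co+ c+, are the double crossovers. Comparing them with the parentals, only the c allele has switched, so c is the middle locus and the order is co – c – r.
Crossovers in the c–r interval produce the single-crossover classes r co c+ and r+ co+ c (37 + 29 = 66) plus the double crossovers (16).
RF(c–r) = (66 + 16) / 500 = 82/500 = 0.1640 → 16.4 m.u.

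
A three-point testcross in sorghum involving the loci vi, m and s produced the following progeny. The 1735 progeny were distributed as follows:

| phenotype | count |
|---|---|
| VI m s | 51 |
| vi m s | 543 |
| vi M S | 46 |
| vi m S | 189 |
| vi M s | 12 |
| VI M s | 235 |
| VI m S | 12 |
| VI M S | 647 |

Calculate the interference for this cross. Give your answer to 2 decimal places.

The two most frequent reciprocal classes, vi m s and VI M S, are the parental types, so the F1 was vi m s / VI M S.
The two rarest classes, vi M s and VI m S, are the double crossovers. Comparing them with the parentals, only the m allele has switched, so m is the middle locus and the order is vi – m – s.
vi–m: (97 + 24)/1735 = 0.0697; m–s: (424 + 24)/1735 = 0.2582.
Expected DCO frequency = 0.0697 × 0.2582 ≈ 0.01800; observed = 24/1735 ≈ 0.01383.
Coefficient of coincidence = 0.01383/0.01800 ≈ 0.77; interference = 1 − 0.77 = 0.23.

0.23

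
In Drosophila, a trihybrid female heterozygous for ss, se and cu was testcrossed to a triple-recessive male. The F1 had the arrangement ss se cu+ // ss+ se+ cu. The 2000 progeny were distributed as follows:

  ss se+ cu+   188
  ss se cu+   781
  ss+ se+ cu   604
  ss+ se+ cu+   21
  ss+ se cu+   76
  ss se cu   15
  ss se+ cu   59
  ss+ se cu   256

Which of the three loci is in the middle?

The two rarest classes, ss se cu and ss+ se+ cu+, are the double crossovers. Comparing them with the parentals, only the cu allele has switched, so cu is the middle locus and the order is ss – cu – se.

cu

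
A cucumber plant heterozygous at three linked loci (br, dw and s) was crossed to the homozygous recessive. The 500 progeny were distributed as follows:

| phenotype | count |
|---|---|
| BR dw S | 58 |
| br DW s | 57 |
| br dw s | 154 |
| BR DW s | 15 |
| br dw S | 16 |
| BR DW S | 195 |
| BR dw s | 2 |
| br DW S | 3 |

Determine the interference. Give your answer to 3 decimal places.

The two most frequent reciprocal classes, br dw s and BR DW S, are the parental types, so the F1 was br dw s / BR DW S.
The two rarest classes, BR dw s and br DW S, are the double crossovers. Comparing them with the parentals, only the br allele has switched, so br is the middle locus and the order is dw – br – s.
dw–br: (115 + 5)/500 = 0.2400; br–s: (31 + 5)/500 = 0.0720.
Expected DCO frequency = 0.2400 × 0.0720 ≈ 0.01728; observed = 5/500 ≈ 0.01000.
Coefficient of coincidence = 0.01000/0.01728 ≈ 0.579; interference = 1 − 0.579 = 0.421.

0.421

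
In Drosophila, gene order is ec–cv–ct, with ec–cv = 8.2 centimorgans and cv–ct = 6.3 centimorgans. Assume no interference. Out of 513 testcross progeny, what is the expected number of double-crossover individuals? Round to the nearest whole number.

Map distances give recombination frequencies of 0.082 and 0.063 for the two intervals.
With no interference, expected double-crossover frequency = 0.082 × 0.063 = 0.00517.
Expected number = 0.00517 × 513 = 2.65 ≈ 3.

3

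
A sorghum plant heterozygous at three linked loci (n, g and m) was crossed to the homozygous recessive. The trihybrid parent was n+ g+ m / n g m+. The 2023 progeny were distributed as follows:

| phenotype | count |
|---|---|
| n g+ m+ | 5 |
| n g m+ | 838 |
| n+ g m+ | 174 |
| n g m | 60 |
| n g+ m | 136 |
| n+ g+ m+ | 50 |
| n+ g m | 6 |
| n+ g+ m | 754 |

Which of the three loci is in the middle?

g

The two rarest classes, n+ g m and n g+ m+, are the double crossovers. Comparing them with the parentals, only the g allele has switched, so g is the middle locus and the order is m – g – n.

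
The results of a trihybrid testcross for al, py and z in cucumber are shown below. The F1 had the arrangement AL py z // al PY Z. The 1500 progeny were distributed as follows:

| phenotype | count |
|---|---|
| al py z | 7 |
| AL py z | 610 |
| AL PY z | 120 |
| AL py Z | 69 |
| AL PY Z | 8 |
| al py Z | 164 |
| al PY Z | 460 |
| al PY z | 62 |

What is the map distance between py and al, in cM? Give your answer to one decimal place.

The two rarest classes, al py z and AL PY Z, are the double crossovers. Comparing them with the parentals, only the al allele has switched, so al is the middle locus and the order is py – al – z.
Crossovers in the py–al interval produce the single-crossover classes AL PY z and al py Z (120 + 164 = 284) plus the double crossovers (15).
RF(py–al) = (284 + 15) / 1500 = 299/1500 = 0.1993 → 19.9 cM.

19.9 cM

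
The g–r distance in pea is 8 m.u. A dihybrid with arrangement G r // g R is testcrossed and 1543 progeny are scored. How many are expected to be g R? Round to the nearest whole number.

A map distance of 8 m.u. corresponds to a recombination frequency of 0.080.
The F1 is G r / g R, so g R is a parental gamete class with expected frequency (1 − r)/2 = 0.920/2 = 0.4600.
Expected number = 0.4600 × 1543 = 709.78 ≈ 710.

710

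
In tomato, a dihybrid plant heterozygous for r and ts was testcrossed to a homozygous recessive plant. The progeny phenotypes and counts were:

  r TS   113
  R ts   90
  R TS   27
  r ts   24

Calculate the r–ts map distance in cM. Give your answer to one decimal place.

The two most frequent classes, R ts (90) and r TS (113), are the parental types, so the F1 was R ts / r TS.
The recombinant classes are R TS and r ts: 27 + 24 = 51.
Recombination frequency = 51/254 = 0.2008 ≈ 20.1%, i.e. 20.1 cM.

20.1 cM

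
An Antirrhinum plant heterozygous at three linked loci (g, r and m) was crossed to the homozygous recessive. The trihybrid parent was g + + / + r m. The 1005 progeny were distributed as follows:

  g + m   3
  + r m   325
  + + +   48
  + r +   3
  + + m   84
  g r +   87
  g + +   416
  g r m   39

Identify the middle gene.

m

The two rarest classes, g + m and + r +, are the double crossovers. Comparing them with the parentals, only the m allele has switched, so m is the middle locus and the order is g – m – r.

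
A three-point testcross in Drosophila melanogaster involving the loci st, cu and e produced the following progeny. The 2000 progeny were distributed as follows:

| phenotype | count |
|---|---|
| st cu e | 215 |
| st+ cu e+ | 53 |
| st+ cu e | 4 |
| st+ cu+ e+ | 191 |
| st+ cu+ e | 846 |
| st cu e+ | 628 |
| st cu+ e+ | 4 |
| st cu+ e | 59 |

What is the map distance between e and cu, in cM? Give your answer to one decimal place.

The two most frequent reciprocal classes, st cu e+ and st+ cu+ e, are the parental types, so the F1 was st cu e+ / st+ cu+ e.
The two rarest classes, st cu+ e+ and st+ cu e, are the double crossovers. Comparing them with the parentals, only the cu allele has switched, so cu is the middle locus and the order is st – cu – e.
Crossovers in the cu–e interval produce the single-crossover classes st cu e and st+ cu+ e+ (215 + 191 = 406) plus the double crossovers (8).
RF(cu–e) = (406 + 8) / 2000 = 414/2000 = 0.2070 → 20.7 cM.

20.7 cM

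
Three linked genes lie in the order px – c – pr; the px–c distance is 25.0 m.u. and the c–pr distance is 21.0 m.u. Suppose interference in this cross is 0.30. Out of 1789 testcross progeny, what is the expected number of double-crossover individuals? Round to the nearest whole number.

Map distances give recombination frequencies of 0.250 and 0.210 for the two intervals.
With interference 0.30 (so coincidence = 0.70), expected double-crossover frequency = 0.250 × 0.210 × 0.70 = 0.03675.
Expected number = 0.03675 × 1789 = 65.75 ≈ 66.

66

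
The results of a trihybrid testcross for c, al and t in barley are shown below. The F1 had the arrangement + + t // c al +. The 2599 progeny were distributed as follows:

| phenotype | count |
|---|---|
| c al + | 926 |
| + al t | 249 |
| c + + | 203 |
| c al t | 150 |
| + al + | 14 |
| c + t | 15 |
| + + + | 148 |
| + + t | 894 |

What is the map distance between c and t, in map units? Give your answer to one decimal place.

12.6 map units

The two rarest classes, c + t and + al +, are the double crossovers. Comparing them with the parentals, only the c allele has switched, so c is the middle locus and the order is al – c – t.
Crossovers in the c–t interval produce the single-crossover classes + + + and c al t (148 + 150 = 298) plus the double crossovers (29).
RF(c–t) = (298 + 29) / 2599 = 327/2599 = 0.1258 → 12.6 map units.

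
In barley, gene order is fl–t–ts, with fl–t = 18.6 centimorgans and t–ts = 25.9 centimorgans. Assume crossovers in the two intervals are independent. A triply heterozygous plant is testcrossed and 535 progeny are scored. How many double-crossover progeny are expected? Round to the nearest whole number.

Map distances give recombination frequencies of 0.186 and 0.259 for the two intervals.
With no interference, expected double-crossover frequency = 0.186 × 0.259 = 0.04817.
Expected number = 0.04817 × 535 = 25.77 ≈ 26.

26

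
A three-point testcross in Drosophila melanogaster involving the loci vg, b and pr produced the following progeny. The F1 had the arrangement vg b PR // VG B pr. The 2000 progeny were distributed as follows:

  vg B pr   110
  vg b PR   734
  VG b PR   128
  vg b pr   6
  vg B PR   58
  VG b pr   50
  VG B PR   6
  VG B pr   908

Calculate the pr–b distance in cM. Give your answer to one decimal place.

The two rarest classes, vg b pr and VG B PR, are the double crossovers. Comparing them with the parentals, only the pr allele has switched, so pr is the middle locus and the order is b – pr – vg.
Crossovers in the b–pr interval produce the single-crossover classes vg B PR and VG b pr (58 + 50 = 108) plus the double crossovers (12).
RF(b–pr) = (108 + 12) / 2000 = 120/2000 = 0.0600 → 6.0 cM.

6.0 cM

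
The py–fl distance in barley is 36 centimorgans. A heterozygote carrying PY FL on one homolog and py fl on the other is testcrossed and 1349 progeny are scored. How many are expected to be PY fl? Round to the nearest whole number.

A map distance of 36 centimorgans corresponds to a recombination frequency of 0.360.
The F1 is PY FL / py fl, so PY fl is a recombinant gamete class with expected frequency r/2 = 0.360/2 = 0.1800.
Expected number = 0.1800 × 1349 = 242.82 ≈ 243.

243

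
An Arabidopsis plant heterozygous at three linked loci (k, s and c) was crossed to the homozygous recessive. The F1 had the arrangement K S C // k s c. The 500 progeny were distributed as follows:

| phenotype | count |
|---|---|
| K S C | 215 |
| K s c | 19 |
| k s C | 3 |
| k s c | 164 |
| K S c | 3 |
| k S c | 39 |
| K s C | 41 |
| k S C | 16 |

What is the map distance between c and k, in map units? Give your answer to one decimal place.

The two rarest classes, K S c and k s C, are the double crossovers. Comparing them with the parentals, only the c allele has switched, so c is the middle locus and the order is s – c – k.
Crossovers in the c–k interval produce the single-crossover classes k S C and K s c (16 + 19 = 35) plus the double crossovers (6).
RF(c–k) = (35 + 6) / 500 = 41/500 = 0.0820 → 8.2 map units.

8.2 map units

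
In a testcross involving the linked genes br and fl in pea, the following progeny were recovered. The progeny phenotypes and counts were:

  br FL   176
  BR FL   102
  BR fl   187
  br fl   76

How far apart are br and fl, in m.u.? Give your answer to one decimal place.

The two most frequent classes, BR fl (187) and br FL (176), are the parental types, so the F1 was BR fl / br FL.
The recombinant classes are BR FL and br fl: 102 + 76 = 178.
Recombination frequency = 178/541 = 0.3290 ≈ 32.9%, i.e. 32.9 m.u.

32.9 m.u.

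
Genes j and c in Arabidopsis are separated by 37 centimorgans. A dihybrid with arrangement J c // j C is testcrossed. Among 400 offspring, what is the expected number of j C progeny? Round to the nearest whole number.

A map distance of 37 centimorgans corresponds to a recombination frequency of 0.370.
The F1 is J c / j C, so j C is a parental gamete class with expected frequency (1 − r)/2 = 0.630/2 = 0.3150.
Expected number = 0.3150 × 400 = 126.00 ≈ 126.

126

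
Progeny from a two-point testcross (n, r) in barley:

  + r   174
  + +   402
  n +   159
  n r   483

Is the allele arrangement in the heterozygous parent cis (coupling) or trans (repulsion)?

The two most frequent classes are + + (402) and n r (483); these are the parental (non-recombinant) types.
So the F1 carried + + on one chromosome and n r on the other — the recessive alleles are on the same chromosome (cis / coupling).

cis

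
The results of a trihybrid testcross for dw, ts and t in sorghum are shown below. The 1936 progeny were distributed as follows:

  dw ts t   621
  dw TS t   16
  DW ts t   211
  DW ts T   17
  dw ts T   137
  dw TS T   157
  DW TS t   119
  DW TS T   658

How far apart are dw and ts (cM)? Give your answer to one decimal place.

The two most frequent reciprocal classes, DW TS T and dw ts t, are the parental types, so the F1 was DW TS T / dw ts t.
The two rarest classes, DW ts T and dw TS t, are the double crossovers. Comparing them with the parentals, only the ts allele has switched, so ts is the middle locus and the order is t – ts – dw.
Crossovers in the ts–dw interval produce the single-crossover classes dw TS T and DW ts t (157 + 211 = 368) plus the double crossovers (33).
RF(ts–dw) = (368 + 33) / 1936 = 401/1936 = 0.2071 → 20.7 cM.

20.7 cM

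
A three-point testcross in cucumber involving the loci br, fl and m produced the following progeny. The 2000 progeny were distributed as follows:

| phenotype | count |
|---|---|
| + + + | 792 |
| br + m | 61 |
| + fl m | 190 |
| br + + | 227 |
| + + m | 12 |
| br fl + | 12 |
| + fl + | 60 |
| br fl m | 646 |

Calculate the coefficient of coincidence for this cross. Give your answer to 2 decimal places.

0.75

The two most frequent reciprocal classes, br fl m and + + +, are the parental types, so the F1 was br fl m / + + +.
The two rarest classes, br fl + and + + m, are the double crossovers. Comparing them with the parentals, only the m allele has switched, so m is the middle locus and the order is fl – m – br.
fl–m: (121 + 24)/2000 = 0.0725; m–br: (417 + 24)/2000 = 0.2205.
Expected DCO frequency = 0.0725 × 0.2205 ≈ 0.01599; observed = 24/2000 ≈ 0.01200.
Coefficient of coincidence = 0.01200/0.01599 ≈ 0.75.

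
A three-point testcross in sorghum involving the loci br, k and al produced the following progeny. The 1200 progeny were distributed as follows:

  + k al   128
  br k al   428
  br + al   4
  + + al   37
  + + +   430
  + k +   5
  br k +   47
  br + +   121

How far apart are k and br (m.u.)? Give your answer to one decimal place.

The two most frequent reciprocal classes, br k al and + + +, are the parental types, so the F1 was br k al / + + +.
The two rarest classes, br + al and + k +, are the double crossovers. Comparing them with the parentals, only the k allele has switched, so k is the middle locus and the order is br – k – al.
Crossovers in the br–k interval produce the single-crossover classes + k al and br + + (128 + 121 = 249) plus the double crossovers (9).
RF(br–k) = (249 + 9) / 1200 = 258/1200 = 0.2150 → 21.5 m.u.

21.5 m.u.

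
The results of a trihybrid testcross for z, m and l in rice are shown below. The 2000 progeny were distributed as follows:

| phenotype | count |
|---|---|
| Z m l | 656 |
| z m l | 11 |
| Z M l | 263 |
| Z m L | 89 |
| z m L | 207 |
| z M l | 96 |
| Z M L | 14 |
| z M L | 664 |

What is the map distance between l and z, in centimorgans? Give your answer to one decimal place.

The two most frequent reciprocal classes, z M L and Z m l, are the parental types, so the F1 was z M L / Z m l.
The two rarest classes, Z M L and z m l, are the double crossovers. Comparing them with the parentals, only the z allele has switched, so z is the middle locus and the order is m – z – l.
Crossovers in the z–l interval produce the single-crossover classes z M l and Z m L (96 + 89 = 185) plus the double crossovers (25).
RF(z–l) = (185 + 25) / 2000 = 210/2000 = 0.1050 → 10.5 centimorgans.

10.5 centimorgans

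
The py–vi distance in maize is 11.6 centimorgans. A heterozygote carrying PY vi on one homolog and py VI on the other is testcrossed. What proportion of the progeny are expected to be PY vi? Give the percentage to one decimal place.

44.2%

A map distance of 11.6 centimorgans corresponds to a recombination frequency of 0.116.
The F1 is PY vi / py VI, so PY vi is a parental gamete class with expected frequency (1 − r)/2 = 0.884/2 = 0.4420.
That is 0.4420 = 44.2% of the progeny.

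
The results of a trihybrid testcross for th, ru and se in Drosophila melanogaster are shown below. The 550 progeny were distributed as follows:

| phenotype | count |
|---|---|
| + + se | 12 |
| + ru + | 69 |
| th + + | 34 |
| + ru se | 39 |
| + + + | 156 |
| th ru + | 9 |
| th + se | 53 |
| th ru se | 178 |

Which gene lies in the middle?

se

The two most frequent reciprocal classes, + + + and th ru se, are the parental types, so the F1 was + + + / th ru se.
The two rarest classes, + + se and th ru +, are the double crossovers. Comparing them with the parentals, only the se allele has switched, so se is the middle locus and the order is ru – se – th.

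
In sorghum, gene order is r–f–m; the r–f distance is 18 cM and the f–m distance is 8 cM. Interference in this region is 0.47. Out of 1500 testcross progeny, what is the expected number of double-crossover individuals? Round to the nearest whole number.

11

Map distances give recombination frequencies of 0.180 and 0.080 for the two intervals.
With interference 0.47 (so coincidence = 0.53), expected double-crossover frequency = 0.180 × 0.080 × 0.53 = 0.00763.
Expected number = 0.00763 × 1500 = 11.45 ≈ 11.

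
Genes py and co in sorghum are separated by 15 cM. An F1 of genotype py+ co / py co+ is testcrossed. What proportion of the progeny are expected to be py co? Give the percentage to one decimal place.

A map distance of 15 cM corresponds to a recombination frequency of 0.150.
The F1 is py+ co / py co+, so py co is a recombinant gamete class with expected frequency r/2 = 0.150/2 = 0.0750.
That is 0.0750 = 7.5% of the progeny.

7.5%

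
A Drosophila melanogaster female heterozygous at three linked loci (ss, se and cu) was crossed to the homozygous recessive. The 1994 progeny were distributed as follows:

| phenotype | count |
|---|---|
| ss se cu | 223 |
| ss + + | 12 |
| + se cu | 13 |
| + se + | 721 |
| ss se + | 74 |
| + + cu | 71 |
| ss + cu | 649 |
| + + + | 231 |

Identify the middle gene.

The two most frequent reciprocal classes, + se + and ss + cu, are the parental types, so the F1 was + se + / ss + cu.
The two rarest classes, + se cu and ss + +, are the double crossovers. Comparing them with the parentals, only the cu allele has switched, so cu is the middle locus and the order is ss – cu – se.

cu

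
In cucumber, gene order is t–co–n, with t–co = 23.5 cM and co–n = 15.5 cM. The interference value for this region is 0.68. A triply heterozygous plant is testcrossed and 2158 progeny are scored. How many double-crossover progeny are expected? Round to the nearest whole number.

25

Map distances give recombination frequencies of 0.235 and 0.155 for the two intervals.
With interference 0.68 (so coincidence = 0.32), expected double-crossover frequency = 0.235 × 0.155 × 0.32 = 0.01166.
Expected number = 0.01166 × 2158 = 25.15 ≈ 25.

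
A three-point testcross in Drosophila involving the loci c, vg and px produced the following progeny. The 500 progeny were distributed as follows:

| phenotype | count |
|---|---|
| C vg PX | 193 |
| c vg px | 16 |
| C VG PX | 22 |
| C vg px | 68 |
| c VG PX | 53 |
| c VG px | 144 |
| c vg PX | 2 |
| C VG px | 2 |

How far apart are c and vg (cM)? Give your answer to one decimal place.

8.4 cM

The two most frequent reciprocal classes, C vg PX and c VG px, are the parental types, so the F1 was C vg PX / c VG px.
The two rarest classes, c vg PX and C VG px, are the double crossovers. Comparing them with the parentals, only the c allele has switched, so c is the middle locus and the order is px – c – vg.
Crossovers in the c–vg interval produce the single-crossover classes C VG PX and c vg px (22 + 16 = 38) plus the double crossovers (4).
RF(c–vg) = (38 + 4) / 500 = 42/500 = 0.0840 → 8.4 cM.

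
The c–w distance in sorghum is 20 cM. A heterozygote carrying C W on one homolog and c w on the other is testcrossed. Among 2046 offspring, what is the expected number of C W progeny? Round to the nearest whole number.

818

A map distance of 20 cM corresponds to a recombination frequency of 0.200.
The F1 is C W / c w, so C W is a parental gamete class with expected frequency (1 − r)/2 = 0.800/2 = 0.4000.
Expected number = 0.4000 × 2046 = 818.40 ≈ 818.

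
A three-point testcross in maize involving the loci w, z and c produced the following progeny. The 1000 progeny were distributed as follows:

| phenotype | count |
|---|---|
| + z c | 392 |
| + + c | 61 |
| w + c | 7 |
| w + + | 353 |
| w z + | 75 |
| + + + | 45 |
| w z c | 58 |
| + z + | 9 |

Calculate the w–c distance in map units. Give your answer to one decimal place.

The two most frequent reciprocal classes, w + + and + z c, are the parental types, so the F1 was w + + / + z c.
The two rarest classes, w + c and + z +, are the double crossovers. Comparing them with the parentals, only the c allele has switched, so c is the middle locus and the order is w – c – z.
Crossovers in the w–c interval produce the single-crossover classes + + + and w z c (45 + 58 = 103) plus the double crossovers (16).
RF(w–c) = (103 + 16) / 1000 = 119/1000 = 0.1190 → 11.9 map units.

11.9 map units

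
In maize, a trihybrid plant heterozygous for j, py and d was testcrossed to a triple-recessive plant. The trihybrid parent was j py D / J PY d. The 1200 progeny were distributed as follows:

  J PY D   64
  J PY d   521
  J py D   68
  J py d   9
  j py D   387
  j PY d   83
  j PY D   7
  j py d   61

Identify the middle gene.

The two rarest classes, j PY D and J py d, are the double crossovers. Comparing them with the parentals, only the py allele has switched, so py is the middle locus and the order is d – py – j.

py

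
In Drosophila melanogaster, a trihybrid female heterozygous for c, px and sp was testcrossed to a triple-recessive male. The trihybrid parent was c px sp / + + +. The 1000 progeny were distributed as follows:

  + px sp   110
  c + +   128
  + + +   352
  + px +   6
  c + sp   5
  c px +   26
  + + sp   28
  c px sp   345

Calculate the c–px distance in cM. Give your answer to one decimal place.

The two rarest classes, c + sp and + px +, are the double crossovers. Comparing them with the parentals, only the px allele has switched, so px is the middle locus and the order is c – px – sp.
Crossovers in the c–px interval produce the single-crossover classes + px sp and c + + (110 + 128 = 238) plus the double crossovers (11).
RF(c–px) = (238 + 11) / 1000 = 249/1000 = 0.2490 → 24.9 cM.

24.9 cM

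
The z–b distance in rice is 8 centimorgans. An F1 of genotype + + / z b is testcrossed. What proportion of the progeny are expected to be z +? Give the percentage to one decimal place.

A map distance of 8 centimorgans corresponds to a recombination frequency of 0.080.
The F1 is + + / z b, so z + is a recombinant gamete class with expected frequency r/2 = 0.080/2 = 0.0400.
That is 0.0400 = 4.0% of the progeny.

4.0%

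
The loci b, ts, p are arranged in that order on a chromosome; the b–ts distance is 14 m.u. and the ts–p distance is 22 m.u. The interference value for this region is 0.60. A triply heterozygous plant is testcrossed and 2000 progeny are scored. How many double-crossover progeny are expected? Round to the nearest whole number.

25

Map distances give recombination frequencies of 0.140 and 0.220 for the two intervals.
With interference 0.60 (so coincidence = 0.40), expected double-crossover frequency = 0.140 × 0.220 × 0.40 = 0.01232.
Expected number = 0.01232 × 2000 = 24.64 ≈ 25.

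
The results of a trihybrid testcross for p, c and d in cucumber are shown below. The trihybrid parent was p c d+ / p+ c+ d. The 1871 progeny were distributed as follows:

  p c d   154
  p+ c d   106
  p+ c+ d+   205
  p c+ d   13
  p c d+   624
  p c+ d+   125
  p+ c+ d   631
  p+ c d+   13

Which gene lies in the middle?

The two rarest classes, p+ c d+ and p c+ d, are the double crossovers. Comparing them with the parentals, only the p allele has switched, so p is the middle locus and the order is d – p – c.

p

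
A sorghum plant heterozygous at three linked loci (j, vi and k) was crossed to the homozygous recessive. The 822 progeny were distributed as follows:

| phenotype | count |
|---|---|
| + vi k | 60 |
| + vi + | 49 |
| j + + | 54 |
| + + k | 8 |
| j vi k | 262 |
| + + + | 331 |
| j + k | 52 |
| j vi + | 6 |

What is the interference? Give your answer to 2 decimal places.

0.22

The two most frequent reciprocal classes, + + + and j vi k, are the parental types, so the F1 was + + + / j vi k.
The two rarest classes, + + k and j vi +, are the double crossovers. Comparing them with the parentals, only the k allele has switched, so k is the middle locus and the order is vi – k – j.
vi–k: (101 + 14)/822 = 0.1399; k–j: (114 + 14)/822 = 0.1557.
Expected DCO frequency = 0.1399 × 0.1557 ≈ 0.02178; observed = 14/822 ≈ 0.01703.
Coefficient of coincidence = 0.01703/0.02178 ≈ 0.78; interference = 1 − 0.78 = 0.22.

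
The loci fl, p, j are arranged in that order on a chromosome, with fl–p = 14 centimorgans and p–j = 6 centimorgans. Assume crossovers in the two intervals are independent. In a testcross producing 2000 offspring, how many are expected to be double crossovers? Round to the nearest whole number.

17

Map distances give recombination frequencies of 0.140 and 0.060 for the two intervals.
With no interference, expected double-crossover frequency = 0.140 × 0.060 = 0.00840.
Expected number = 0.00840 × 2000 = 16.80 ≈ 17.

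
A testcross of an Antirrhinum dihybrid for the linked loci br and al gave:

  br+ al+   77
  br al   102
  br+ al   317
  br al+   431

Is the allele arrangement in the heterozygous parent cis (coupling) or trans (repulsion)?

trans

The two most frequent classes are br+ al (317) and br al+ (431); these are the parental (non-recombinant) types.
So the F1 carried br+ al on one chromosome and br al+ on the other — the recessive alleles are on opposite chromosomes (trans / repulsion).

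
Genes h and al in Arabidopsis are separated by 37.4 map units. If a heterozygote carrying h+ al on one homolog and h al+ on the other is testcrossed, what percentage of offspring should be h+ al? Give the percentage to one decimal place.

31.3%

A map distance of 37.4 map units corresponds to a recombination frequency of 0.374.
The F1 is h+ al / h al+, so h+ al is a parental gamete class with expected frequency (1 − r)/2 = 0.626/2 = 0.3130.
That is 0.3130 = 31.3% of the progeny.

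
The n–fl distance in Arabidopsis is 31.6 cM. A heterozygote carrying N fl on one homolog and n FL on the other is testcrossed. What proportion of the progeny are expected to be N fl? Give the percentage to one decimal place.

34.2%

A map distance of 31.6 cM corresponds to a recombination frequency of 0.316.
The F1 is N fl / n FL, so N fl is a parental gamete class with expected frequency (1 − r)/2 = 0.684/2 = 0.3420.
That is 0.3420 = 34.2% of the progeny.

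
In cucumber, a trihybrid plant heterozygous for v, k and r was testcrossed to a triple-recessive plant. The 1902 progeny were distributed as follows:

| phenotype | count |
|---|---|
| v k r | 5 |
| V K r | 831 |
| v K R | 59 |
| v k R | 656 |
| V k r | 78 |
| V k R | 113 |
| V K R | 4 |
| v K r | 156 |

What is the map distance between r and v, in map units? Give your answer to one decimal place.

The two most frequent reciprocal classes, v k R and V K r, are the parental types, so the F1 was v k R / V K r.
The two rarest classes, v k r and V K R, are the double crossovers. Comparing them with the parentals, only the r allele has switched, so r is the middle locus and the order is k – r – v.
Crossovers in the r–v interval produce the single-crossover classes V k R and v K r (113 + 156 = 269) plus the double crossovers (9).
RF(r–v) = (269 + 9) / 1902 = 278/1902 = 0.1462 → 14.6 map units.

14.6 map units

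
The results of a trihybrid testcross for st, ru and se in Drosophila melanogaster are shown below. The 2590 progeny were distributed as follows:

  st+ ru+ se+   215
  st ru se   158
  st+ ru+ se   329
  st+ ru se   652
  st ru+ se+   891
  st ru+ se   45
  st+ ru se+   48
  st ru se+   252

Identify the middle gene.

se

The two most frequent reciprocal classes, st+ ru se and st ru+ se+, are the parental types, so the F1 was st+ ru se / st ru+ se+.
The two rarest classes, st+ ru se+ and st ru+ se, are the double crossovers. Comparing them with the parentals, only the se allele has switched, so se is the middle locus and the order is st – se – ru.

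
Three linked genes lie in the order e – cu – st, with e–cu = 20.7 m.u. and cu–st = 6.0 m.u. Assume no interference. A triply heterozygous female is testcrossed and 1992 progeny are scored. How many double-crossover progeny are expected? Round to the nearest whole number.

Map distances give recombination frequencies of 0.207 and 0.060 for the two intervals.
With no interference, expected double-crossover frequency = 0.207 × 0.060 = 0.01242.
Expected number = 0.01242 × 1992 = 24.74 ≈ 25.

25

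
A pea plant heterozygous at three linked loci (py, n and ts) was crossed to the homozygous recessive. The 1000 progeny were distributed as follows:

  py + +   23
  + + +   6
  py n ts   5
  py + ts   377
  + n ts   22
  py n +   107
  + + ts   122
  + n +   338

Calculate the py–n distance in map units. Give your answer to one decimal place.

The two most frequent reciprocal classes, py + ts and + n +, are the parental types, so the F1 was py + ts / + n +.
The two rarest classes, py n ts and + + +, are the double crossovers. Comparing them with the parentals, only the n allele has switched, so n is the middle locus and the order is py – n – ts.
Crossovers in the py–n interval produce the single-crossover classes + + ts and py n + (122 + 107 = 229) plus the double crossovers (11).
RF(py–n) = (229 + 11) / 1000 = 240/1000 = 0.2400 → 24.0 map units.

24.0 map units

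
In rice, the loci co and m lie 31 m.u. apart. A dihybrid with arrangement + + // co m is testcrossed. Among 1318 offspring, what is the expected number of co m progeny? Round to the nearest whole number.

455

A map distance of 31 m.u. corresponds to a recombination frequency of 0.310.
The F1 is + + / co m, so co m is a parental gamete class with expected frequency (1 − r)/2 = 0.690/2 = 0.3450.
Expected number = 0.3450 × 1318 = 454.71 ≈ 455.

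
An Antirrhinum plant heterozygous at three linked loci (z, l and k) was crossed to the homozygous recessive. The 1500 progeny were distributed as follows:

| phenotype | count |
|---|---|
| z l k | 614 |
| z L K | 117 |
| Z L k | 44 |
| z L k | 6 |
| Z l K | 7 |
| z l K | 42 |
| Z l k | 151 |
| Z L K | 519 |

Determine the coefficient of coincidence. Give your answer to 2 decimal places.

The two most frequent reciprocal classes, Z L K and z l k, are the parental types, so the F1 was Z L K / z l k.
The two rarest classes, Z l K and z L k, are the double crossovers. Comparing them with the parentals, only the l allele has switched, so l is the middle locus and the order is z – l – k.
z–l: (268 + 13)/1500 = 0.1873; l–k: (86 + 13)/1500 = 0.0660.
Expected DCO frequency = 0.1873 × 0.0660 ≈ 0.01236; observed = 13/1500 ≈ 0.00867.
Coefficient of coincidence = 0.00867/0.01236 ≈ 0.70.

0.70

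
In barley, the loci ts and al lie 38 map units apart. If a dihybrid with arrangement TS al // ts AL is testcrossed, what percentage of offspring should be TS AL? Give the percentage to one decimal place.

19.0%

A map distance of 38 map units corresponds to a recombination frequency of 0.380.
The F1 is TS al / ts AL, so TS AL is a recombinant gamete class with expected frequency r/2 = 0.380/2 = 0.1900.
That is 0.1900 = 19.0% of the progeny.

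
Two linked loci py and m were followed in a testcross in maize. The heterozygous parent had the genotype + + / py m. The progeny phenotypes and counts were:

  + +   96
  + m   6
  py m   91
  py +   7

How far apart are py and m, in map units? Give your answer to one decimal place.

The recombinant classes are + m and py +: 6 + 7 = 13.
Recombination frequency = 13/200 = 0.0650 ≈ 6.5%, i.e. 6.5 map units.

6.5 map units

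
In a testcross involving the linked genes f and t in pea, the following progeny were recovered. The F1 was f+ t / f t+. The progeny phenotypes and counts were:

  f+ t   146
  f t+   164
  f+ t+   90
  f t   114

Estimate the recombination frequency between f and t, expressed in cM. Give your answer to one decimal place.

The recombinant classes are f+ t+ and f t: 90 + 114 = 204.
Recombination frequency = 204/514 = 0.3969 ≈ 39.7%, i.e. 39.7 cM.

39.7 cM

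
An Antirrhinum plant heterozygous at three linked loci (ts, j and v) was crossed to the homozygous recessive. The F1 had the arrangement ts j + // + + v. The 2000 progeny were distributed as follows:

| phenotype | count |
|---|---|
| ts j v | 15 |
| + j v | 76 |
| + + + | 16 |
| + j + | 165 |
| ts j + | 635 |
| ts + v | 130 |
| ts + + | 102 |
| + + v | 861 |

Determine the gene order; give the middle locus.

The two rarest classes, ts j v and + + +, are the double crossovers. Comparing them with the parentals, only the v allele has switched, so v is the middle locus and the order is ts – v – j.

v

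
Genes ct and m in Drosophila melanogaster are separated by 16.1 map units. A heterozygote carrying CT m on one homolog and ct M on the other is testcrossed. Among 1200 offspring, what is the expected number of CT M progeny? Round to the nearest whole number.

A map distance of 16.1 map units corresponds to a recombination frequency of 0.161.
The F1 is CT m / ct M, so CT M is a recombinant gamete class with expected frequency r/2 = 0.161/2 = 0.0805.
Expected number = 0.0805 × 1200 = 96.60 ≈ 97.

97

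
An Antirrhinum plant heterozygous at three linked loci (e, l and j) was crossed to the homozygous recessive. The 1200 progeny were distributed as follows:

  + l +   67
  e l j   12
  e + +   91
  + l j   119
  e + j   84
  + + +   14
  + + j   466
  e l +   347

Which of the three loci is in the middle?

The two most frequent reciprocal classes, + + j and e l +, are the parental types, so the F1 was + + j / e l +.
The two rarest classes, + + + and e l j, are the double crossovers. Comparing them with the parentals, only the j allele has switched, so j is the middle locus and the order is e – j – l.

j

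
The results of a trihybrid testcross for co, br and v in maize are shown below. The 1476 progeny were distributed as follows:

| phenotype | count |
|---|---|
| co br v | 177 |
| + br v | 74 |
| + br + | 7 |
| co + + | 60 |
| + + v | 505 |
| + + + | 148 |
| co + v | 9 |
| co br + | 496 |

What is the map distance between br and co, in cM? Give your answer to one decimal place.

The two most frequent reciprocal classes, co br + and + + v, are the parental types, so the F1 was co br + / + + v.
The two rarest classes, + br + and co + v, are the double crossovers. Comparing them with the parentals, only the co allele has switched, so co is the middle locus and the order is v – co – br.
Crossovers in the co–br interval produce the single-crossover classes co + + and + br v (60 + 74 = 134) plus the double crossovers (16).
RF(co–br) = (134 + 16) / 1476 = 150/1476 = 0.1016 → 10.2 cM.

10.2 cM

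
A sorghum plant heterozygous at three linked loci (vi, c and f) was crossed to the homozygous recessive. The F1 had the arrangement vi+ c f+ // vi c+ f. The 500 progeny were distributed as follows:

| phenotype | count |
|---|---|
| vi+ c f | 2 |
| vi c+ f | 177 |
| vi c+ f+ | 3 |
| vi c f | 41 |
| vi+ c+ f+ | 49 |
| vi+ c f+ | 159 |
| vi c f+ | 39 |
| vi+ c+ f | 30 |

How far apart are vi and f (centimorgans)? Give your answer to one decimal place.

The two rarest classes, vi+ c f and vi c+ f+, are the double crossovers. Comparing them with the parentals, only the f allele has switched, so f is the middle locus and the order is vi – f – c.
Crossovers in the vi–f interval produce the single-crossover classes vi c f+ and vi+ c+ f (39 + 30 = 69) plus the double crossovers (5).
RF(vi–f) = (69 + 5) / 500 = 74/500 = 0.1480 → 14.8 centimorgans.

14.8 centimorgans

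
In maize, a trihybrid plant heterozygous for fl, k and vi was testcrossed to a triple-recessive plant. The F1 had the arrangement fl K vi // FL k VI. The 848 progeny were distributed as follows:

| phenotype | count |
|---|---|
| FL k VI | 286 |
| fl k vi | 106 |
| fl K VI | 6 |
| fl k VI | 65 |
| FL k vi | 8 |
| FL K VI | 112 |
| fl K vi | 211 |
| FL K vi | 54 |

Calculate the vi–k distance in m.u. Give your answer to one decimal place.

27.4 m.u.

The two rarest classes, fl K VI and FL k vi, are the double crossovers. Comparing them with the parentals, only the vi allele has switched, so vi is the middle locus and the order is k – vi – fl.
Crossovers in the k–vi interval produce the single-crossover classes fl k vi and FL K VI (106 + 112 = 218) plus the double crossovers (14).
RF(k–vi) = (218 + 14) / 848 = 232/848 = 0.2736 → 27.4 m.u.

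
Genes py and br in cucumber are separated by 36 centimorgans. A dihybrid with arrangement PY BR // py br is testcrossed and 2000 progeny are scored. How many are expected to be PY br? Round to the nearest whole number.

360

A map distance of 36 centimorgans corresponds to a recombination frequency of 0.360.
The F1 is PY BR / py br, so PY br is a recombinant gamete class with expected frequency r/2 = 0.360/2 = 0.1800.
Expected number = 0.1800 × 2000 = 360.00 ≈ 360.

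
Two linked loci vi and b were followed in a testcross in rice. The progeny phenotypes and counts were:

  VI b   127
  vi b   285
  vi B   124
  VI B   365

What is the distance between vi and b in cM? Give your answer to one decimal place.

27.9 cM

The two most frequent classes, VI B (365) and vi b (285), are the parental types, so the F1 was VI B / vi b.
The recombinant classes are VI b and vi B: 127 + 124 = 251.
Recombination frequency = 251/901 = 0.2786 ≈ 27.9%, i.e. 27.9 cM.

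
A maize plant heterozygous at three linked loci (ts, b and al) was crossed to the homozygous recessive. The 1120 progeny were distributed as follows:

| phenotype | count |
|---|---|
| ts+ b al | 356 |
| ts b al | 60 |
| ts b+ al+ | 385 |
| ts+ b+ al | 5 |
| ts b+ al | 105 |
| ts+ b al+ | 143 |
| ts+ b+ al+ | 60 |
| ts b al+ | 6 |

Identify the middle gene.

b

The two most frequent reciprocal classes, ts+ b al and ts b+ al+, are the parental types, so the F1 was ts+ b al / ts b+ al+.
The two rarest classes, ts+ b+ al and ts b al+, are the double crossovers. Comparing them with the parentals, only the b allele has switched, so b is the middle locus and the order is al – b – ts.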